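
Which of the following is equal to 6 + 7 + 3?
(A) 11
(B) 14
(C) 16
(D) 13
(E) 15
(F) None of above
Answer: C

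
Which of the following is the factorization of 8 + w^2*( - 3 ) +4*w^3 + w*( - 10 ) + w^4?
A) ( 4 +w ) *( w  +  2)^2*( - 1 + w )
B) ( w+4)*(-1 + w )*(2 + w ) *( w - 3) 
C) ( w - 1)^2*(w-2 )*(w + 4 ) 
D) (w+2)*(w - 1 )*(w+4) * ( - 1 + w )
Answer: D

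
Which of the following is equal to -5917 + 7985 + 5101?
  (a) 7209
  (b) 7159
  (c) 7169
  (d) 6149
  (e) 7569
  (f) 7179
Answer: c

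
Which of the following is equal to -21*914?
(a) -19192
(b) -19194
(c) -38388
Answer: b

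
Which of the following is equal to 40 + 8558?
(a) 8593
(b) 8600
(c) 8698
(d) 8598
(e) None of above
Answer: d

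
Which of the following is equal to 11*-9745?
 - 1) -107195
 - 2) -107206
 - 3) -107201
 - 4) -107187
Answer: 1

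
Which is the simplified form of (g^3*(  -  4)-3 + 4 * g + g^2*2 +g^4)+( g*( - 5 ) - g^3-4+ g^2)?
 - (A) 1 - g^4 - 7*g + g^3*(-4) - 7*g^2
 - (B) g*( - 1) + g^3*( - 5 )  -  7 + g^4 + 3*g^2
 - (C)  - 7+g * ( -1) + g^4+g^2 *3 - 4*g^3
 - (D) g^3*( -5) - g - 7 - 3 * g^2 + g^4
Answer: B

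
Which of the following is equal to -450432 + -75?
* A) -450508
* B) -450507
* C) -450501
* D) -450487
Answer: B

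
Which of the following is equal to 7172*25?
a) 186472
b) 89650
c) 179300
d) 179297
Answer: c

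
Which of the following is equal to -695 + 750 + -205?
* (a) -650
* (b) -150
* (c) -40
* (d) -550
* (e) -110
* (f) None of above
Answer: b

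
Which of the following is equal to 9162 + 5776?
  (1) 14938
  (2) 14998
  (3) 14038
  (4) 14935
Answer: 1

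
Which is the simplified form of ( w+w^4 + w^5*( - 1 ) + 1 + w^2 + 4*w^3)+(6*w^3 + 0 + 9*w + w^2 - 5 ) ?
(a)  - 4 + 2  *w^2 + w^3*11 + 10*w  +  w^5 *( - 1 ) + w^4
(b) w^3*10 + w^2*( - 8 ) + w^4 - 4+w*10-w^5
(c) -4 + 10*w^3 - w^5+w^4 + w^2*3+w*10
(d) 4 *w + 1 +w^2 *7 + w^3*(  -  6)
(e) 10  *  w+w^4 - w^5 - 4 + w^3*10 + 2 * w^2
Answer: e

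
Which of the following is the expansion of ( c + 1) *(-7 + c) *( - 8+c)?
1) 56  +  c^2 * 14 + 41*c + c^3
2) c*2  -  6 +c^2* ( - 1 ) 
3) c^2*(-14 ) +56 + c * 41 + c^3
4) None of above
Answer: 3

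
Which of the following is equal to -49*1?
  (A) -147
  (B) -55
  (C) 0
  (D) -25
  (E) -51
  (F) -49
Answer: F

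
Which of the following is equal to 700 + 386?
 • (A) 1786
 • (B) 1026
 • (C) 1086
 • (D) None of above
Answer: C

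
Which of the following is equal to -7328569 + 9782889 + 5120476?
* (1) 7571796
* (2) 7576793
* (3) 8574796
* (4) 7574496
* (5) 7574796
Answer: 5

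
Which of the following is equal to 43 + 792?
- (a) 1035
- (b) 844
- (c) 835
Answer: c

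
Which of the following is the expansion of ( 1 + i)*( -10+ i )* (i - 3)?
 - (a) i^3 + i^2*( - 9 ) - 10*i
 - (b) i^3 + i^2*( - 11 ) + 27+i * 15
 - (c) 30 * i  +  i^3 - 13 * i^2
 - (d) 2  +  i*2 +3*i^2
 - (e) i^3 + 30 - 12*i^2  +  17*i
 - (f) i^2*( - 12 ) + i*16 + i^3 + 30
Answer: e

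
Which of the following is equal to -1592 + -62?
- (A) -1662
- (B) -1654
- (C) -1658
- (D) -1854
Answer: B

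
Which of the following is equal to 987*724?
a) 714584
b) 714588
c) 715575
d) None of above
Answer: b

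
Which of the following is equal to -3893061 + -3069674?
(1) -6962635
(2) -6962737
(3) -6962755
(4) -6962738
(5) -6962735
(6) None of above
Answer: 5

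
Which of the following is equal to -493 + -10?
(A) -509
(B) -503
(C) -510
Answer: B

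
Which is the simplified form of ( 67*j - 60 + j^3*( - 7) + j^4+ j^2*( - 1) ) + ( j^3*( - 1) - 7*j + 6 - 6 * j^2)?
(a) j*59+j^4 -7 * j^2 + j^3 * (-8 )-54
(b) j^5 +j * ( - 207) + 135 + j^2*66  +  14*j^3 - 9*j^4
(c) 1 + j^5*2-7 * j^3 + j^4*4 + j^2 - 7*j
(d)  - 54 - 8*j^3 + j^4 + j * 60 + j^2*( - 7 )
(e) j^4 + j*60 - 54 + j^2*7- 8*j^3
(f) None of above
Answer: d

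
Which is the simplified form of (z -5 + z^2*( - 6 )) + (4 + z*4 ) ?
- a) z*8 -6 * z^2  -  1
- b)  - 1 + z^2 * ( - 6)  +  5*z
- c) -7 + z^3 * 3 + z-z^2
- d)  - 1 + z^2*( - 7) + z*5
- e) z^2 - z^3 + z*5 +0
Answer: b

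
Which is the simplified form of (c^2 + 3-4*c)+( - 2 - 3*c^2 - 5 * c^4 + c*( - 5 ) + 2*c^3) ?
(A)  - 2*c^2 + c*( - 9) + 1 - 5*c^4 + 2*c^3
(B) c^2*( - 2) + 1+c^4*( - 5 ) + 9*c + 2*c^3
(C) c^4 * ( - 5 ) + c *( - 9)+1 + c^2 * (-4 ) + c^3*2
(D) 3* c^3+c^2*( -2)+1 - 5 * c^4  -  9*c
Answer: A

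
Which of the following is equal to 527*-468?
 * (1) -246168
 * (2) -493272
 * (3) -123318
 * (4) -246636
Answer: 4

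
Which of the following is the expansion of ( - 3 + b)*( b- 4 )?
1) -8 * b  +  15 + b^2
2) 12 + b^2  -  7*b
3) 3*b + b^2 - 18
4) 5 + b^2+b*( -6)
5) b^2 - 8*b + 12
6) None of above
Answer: 2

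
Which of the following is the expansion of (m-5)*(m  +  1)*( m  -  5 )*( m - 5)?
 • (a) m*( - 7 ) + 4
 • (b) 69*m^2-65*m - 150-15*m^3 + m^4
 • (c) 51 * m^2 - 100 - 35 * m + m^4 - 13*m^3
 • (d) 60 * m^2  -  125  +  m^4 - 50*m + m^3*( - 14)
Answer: d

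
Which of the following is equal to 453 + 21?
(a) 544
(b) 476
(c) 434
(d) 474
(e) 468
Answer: d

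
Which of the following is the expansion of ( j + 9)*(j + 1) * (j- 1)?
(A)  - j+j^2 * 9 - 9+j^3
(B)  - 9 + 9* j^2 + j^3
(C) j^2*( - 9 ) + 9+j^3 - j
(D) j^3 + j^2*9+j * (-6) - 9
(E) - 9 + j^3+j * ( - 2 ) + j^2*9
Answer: A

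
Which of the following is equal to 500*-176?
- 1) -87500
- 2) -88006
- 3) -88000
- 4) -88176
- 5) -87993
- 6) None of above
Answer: 3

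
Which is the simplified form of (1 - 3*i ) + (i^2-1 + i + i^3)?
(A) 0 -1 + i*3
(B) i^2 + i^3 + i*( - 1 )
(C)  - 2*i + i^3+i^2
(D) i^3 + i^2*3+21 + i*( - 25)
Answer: C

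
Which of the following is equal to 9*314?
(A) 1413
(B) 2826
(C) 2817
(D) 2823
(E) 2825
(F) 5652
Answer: B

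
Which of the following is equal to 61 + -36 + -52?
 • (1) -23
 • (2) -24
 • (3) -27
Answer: 3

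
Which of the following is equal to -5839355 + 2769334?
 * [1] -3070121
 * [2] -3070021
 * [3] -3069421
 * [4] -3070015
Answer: 2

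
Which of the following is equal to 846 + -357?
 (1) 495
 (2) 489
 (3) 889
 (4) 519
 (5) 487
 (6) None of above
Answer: 2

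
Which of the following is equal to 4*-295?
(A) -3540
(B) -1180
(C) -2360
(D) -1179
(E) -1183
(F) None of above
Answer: B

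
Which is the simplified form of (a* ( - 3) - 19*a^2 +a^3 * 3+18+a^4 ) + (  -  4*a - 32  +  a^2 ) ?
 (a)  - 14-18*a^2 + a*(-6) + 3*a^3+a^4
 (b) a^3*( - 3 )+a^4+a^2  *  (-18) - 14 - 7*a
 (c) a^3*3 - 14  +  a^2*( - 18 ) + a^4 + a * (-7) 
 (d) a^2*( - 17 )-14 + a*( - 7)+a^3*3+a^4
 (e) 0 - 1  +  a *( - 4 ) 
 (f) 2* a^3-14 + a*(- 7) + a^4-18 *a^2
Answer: c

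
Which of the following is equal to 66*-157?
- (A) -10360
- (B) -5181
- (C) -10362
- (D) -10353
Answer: C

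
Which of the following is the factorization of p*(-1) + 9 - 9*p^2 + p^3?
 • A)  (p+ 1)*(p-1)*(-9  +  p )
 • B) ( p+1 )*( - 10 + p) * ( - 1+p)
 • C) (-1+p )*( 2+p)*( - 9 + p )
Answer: A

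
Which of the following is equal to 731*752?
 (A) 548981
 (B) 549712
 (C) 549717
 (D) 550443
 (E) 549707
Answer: B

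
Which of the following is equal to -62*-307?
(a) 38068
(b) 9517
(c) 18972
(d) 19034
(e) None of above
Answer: d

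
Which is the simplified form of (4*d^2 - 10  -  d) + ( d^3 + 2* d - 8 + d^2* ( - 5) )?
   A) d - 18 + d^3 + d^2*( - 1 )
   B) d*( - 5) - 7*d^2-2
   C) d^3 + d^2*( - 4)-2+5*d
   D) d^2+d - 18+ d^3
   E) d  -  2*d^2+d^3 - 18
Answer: A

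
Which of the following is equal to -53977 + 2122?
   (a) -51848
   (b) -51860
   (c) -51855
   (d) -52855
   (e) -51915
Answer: c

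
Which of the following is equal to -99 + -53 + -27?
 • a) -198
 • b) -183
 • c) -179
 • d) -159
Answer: c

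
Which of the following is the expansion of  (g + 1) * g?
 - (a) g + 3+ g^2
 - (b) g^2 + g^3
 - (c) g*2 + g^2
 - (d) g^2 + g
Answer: d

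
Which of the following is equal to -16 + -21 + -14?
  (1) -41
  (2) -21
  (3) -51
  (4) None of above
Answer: 3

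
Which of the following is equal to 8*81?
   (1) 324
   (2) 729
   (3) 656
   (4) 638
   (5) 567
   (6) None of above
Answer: 6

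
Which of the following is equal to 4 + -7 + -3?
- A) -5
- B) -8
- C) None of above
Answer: C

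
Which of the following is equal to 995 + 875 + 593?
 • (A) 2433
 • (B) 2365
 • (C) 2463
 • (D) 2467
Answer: C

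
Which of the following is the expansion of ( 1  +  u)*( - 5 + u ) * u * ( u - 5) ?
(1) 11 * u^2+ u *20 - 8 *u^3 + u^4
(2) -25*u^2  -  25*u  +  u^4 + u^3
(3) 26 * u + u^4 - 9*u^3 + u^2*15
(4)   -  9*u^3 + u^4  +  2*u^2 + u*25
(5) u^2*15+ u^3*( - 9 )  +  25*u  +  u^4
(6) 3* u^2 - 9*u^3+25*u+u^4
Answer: 5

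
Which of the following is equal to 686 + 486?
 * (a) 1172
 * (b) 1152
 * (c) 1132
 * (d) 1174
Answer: a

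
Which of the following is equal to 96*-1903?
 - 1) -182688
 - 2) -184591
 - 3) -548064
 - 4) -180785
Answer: 1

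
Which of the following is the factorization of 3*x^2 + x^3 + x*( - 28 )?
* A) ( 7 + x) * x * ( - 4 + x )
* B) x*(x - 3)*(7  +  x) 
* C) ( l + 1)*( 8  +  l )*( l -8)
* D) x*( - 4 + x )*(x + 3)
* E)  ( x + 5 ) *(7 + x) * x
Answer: A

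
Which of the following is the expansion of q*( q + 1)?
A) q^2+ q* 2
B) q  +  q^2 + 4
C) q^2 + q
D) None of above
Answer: C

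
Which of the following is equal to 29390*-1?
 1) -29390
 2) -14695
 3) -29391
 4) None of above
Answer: 1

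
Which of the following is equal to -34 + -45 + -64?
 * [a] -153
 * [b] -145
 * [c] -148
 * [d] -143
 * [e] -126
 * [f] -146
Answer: d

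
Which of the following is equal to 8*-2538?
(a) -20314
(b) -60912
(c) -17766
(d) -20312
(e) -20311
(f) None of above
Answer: f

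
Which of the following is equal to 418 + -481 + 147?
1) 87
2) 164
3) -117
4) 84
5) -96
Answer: 4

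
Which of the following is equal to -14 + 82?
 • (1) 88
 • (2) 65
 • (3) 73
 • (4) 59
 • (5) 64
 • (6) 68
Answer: 6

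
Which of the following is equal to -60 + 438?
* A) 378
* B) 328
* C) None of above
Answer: A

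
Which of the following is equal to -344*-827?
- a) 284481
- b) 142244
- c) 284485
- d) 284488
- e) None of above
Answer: d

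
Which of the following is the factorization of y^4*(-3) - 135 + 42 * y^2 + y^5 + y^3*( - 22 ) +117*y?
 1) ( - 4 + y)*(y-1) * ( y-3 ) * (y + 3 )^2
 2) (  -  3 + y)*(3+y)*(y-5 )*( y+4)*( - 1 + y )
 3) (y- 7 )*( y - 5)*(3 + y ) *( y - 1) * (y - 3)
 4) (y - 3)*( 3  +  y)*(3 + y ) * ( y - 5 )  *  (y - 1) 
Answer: 4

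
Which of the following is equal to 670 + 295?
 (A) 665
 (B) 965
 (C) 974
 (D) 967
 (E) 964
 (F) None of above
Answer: B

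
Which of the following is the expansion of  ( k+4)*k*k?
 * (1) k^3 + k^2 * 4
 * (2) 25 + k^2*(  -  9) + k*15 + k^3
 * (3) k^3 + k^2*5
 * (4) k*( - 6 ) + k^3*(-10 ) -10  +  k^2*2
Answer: 1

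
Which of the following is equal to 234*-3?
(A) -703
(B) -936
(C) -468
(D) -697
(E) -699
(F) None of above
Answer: F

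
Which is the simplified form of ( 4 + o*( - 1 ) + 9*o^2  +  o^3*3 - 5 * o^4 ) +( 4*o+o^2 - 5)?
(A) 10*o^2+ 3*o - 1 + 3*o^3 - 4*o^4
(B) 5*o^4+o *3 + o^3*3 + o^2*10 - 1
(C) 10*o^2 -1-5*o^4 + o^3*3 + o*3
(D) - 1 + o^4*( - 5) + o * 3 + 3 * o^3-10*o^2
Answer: C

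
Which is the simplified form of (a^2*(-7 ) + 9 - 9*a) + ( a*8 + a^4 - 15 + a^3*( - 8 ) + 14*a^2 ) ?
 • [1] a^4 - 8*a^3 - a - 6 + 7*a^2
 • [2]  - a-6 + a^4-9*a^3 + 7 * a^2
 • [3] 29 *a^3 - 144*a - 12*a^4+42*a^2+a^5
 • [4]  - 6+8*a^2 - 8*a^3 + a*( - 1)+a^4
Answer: 1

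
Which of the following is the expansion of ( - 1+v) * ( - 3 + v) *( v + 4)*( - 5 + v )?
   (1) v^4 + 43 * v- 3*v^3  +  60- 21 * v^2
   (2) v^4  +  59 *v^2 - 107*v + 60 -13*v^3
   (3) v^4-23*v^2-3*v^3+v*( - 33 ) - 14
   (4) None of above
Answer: 4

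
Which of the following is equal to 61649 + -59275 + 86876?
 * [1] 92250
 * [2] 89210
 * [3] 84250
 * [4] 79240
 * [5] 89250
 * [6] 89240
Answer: 5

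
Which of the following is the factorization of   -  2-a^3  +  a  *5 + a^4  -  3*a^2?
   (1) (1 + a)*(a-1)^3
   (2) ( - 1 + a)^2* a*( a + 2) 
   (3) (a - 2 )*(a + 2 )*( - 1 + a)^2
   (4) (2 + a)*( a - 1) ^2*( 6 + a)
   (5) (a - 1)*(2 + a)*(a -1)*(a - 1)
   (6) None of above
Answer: 5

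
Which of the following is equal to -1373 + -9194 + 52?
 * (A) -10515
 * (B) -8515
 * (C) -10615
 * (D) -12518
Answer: A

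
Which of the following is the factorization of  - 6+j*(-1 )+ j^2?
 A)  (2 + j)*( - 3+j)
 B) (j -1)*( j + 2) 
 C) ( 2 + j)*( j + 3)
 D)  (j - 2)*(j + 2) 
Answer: A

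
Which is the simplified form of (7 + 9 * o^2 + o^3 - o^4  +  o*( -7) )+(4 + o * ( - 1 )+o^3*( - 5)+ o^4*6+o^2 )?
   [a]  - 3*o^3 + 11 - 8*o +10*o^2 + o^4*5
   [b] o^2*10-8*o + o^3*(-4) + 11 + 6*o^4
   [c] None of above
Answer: c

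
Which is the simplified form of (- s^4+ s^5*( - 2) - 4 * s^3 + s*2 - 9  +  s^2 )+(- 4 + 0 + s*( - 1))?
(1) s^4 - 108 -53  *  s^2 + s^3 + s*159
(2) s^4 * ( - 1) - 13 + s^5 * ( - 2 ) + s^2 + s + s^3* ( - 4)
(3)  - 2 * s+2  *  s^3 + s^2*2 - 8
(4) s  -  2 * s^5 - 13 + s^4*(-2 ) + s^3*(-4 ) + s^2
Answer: 2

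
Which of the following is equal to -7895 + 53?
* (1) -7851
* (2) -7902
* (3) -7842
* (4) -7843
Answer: 3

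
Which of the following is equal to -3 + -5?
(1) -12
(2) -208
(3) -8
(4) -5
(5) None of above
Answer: 3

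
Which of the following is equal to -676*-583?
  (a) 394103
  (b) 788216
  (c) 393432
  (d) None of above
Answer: d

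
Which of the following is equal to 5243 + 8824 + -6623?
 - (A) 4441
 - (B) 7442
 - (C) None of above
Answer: C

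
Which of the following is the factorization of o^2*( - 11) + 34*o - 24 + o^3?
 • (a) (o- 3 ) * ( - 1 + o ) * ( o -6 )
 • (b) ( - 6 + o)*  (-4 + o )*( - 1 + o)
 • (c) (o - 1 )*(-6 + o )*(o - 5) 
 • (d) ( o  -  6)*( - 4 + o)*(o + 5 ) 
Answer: b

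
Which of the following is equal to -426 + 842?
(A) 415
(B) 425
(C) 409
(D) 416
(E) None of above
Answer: D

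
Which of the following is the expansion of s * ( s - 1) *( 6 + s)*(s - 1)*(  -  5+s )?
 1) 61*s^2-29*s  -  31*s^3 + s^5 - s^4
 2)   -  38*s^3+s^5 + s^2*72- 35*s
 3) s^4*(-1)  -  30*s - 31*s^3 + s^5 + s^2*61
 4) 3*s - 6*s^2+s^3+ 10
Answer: 3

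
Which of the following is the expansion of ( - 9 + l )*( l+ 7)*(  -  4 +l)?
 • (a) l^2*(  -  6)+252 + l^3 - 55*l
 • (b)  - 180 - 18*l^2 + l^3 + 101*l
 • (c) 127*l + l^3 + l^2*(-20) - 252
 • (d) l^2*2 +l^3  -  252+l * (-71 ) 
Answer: a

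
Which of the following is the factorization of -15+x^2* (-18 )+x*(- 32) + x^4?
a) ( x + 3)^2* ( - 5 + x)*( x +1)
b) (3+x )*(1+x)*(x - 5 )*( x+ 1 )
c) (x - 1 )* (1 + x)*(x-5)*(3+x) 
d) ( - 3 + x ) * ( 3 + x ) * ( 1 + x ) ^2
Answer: b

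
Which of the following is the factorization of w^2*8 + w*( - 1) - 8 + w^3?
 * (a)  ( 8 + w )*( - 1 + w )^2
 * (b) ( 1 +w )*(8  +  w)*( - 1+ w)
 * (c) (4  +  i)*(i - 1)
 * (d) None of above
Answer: b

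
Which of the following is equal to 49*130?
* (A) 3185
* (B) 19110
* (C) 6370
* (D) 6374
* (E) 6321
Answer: C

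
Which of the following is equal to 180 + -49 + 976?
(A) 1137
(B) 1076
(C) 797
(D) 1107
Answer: D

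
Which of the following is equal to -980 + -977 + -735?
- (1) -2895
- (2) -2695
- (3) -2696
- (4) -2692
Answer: 4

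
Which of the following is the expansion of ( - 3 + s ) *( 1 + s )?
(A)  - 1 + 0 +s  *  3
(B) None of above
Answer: B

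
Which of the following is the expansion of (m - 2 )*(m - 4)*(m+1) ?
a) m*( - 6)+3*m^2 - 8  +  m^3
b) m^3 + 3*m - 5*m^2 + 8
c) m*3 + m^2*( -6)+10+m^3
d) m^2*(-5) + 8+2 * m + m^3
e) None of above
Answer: d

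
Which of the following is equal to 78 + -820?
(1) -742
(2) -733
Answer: 1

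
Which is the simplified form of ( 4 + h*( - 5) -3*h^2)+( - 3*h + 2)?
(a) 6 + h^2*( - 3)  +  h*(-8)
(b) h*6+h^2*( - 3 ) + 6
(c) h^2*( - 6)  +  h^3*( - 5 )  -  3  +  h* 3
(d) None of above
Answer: a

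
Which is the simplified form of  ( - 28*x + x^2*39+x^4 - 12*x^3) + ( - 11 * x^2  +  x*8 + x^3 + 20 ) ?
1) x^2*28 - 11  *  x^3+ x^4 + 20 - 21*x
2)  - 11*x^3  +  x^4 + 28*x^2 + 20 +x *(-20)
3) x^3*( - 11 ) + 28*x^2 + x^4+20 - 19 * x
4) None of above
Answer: 2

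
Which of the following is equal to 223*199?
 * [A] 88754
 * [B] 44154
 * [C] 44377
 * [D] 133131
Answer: C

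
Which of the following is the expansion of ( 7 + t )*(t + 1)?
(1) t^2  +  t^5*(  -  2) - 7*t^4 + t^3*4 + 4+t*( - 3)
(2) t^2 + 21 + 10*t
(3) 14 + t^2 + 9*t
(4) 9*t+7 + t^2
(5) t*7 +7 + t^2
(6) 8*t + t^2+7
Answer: 6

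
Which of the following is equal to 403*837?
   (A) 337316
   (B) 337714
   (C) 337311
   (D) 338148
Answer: C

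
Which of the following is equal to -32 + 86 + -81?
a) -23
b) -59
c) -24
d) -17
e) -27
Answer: e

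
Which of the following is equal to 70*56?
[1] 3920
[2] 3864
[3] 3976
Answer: 1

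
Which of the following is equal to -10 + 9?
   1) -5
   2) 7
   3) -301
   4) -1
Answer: 4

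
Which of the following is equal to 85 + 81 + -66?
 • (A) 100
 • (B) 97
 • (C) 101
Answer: A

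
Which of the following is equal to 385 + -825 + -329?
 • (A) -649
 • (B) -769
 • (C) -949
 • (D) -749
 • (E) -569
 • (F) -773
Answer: B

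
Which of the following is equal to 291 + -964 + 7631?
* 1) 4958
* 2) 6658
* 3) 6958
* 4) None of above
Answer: 3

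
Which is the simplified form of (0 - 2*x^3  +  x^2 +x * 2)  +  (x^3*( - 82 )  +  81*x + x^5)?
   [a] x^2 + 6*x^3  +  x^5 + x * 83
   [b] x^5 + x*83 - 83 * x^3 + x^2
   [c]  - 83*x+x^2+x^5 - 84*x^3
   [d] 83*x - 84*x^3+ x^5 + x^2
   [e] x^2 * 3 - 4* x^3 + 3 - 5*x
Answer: d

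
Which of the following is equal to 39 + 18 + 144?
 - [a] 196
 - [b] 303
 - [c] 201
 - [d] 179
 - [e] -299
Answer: c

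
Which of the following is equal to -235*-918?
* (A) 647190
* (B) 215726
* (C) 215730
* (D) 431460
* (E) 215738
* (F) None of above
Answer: C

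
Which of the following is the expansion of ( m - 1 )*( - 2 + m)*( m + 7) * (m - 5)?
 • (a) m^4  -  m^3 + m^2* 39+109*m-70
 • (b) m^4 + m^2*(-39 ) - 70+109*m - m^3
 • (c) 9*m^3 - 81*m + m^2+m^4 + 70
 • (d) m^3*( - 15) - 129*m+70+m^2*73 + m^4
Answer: b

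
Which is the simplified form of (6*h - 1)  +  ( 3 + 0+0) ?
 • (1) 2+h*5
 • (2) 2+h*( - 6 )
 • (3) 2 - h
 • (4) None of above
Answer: 4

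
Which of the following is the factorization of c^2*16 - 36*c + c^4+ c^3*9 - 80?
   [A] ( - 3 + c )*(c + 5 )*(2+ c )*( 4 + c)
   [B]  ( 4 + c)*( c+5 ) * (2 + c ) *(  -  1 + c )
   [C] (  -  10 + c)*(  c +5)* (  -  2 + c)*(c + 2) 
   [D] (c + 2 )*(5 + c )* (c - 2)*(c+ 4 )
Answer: D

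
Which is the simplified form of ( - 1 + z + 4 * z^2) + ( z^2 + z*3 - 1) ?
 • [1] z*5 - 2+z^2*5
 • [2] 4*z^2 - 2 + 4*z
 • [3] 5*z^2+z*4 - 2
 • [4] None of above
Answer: 3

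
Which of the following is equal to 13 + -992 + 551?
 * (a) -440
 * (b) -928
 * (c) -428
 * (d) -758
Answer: c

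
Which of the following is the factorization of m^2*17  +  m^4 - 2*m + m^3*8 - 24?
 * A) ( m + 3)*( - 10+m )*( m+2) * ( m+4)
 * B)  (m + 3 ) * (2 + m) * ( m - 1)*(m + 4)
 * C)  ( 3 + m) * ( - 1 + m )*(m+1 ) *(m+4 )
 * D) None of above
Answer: B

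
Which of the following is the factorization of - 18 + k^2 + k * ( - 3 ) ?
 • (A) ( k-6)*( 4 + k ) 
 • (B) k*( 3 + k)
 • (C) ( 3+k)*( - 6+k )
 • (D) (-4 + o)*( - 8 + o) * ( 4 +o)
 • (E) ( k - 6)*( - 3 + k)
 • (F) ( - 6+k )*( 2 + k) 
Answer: C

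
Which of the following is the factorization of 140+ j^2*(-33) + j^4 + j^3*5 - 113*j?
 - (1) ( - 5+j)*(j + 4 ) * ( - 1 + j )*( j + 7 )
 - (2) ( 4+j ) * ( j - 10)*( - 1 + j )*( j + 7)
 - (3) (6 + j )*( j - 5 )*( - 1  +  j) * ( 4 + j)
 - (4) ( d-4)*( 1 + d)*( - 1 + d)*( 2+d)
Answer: 1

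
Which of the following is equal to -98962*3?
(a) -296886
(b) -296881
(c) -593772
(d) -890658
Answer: a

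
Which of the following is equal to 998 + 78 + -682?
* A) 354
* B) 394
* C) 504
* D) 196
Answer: B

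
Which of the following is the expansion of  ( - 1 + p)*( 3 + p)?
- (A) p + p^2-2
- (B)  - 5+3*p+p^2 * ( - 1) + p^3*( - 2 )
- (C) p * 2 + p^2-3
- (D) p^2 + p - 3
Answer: C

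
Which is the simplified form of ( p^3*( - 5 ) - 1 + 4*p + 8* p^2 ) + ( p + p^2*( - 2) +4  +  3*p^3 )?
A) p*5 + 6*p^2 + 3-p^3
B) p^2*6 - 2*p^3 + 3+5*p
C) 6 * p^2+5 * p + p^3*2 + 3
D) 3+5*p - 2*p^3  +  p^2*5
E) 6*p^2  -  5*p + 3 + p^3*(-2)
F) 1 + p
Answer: B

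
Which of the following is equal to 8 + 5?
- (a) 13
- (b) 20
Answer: a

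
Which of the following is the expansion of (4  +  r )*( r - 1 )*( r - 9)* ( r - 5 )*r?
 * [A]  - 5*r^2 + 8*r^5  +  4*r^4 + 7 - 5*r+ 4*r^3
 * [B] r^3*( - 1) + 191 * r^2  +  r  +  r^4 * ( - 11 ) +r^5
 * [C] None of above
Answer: C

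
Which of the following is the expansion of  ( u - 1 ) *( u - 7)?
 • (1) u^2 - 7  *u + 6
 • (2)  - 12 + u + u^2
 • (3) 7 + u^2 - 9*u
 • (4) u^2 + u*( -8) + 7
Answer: 4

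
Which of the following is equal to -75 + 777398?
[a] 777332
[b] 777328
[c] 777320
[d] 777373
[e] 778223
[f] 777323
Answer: f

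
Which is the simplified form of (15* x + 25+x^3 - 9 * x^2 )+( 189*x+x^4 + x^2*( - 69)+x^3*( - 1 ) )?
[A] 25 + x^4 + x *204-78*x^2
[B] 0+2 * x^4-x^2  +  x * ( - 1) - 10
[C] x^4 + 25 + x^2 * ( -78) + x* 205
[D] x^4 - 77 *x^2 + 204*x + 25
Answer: A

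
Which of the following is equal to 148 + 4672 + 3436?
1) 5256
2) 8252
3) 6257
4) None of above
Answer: 4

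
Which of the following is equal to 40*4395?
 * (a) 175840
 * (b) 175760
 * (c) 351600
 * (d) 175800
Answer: d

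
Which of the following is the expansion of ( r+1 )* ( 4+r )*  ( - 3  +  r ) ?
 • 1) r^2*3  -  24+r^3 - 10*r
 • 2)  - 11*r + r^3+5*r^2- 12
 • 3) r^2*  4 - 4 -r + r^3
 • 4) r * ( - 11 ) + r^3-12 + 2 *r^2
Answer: 4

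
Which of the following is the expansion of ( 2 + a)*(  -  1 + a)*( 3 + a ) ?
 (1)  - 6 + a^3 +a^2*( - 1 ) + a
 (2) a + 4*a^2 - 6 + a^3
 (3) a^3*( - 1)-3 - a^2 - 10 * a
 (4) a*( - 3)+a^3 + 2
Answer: 2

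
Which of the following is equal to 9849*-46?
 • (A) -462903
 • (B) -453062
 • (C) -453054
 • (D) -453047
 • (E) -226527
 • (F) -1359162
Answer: C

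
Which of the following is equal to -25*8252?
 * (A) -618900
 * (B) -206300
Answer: B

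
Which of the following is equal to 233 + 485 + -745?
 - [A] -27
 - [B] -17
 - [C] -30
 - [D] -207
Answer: A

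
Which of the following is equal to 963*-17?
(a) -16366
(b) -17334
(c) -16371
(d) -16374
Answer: c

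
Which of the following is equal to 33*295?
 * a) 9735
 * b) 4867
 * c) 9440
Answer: a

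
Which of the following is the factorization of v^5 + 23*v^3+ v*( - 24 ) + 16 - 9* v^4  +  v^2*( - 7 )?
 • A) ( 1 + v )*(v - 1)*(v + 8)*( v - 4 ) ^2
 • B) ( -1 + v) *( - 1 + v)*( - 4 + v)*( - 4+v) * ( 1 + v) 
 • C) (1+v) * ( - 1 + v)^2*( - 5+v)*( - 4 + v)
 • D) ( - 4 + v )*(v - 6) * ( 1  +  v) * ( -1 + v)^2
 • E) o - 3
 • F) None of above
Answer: B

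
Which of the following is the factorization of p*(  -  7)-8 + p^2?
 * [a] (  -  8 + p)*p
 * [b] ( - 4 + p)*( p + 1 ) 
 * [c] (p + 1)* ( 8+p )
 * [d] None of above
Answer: d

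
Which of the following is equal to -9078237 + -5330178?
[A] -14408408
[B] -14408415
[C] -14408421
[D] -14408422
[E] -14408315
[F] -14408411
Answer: B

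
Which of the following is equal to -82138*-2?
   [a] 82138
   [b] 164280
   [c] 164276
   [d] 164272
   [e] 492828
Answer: c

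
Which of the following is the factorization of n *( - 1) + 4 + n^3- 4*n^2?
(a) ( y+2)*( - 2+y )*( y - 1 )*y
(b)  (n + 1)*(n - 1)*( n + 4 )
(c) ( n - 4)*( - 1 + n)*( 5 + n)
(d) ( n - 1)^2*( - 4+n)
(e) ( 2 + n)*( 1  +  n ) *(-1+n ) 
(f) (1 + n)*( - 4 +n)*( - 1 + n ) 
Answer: f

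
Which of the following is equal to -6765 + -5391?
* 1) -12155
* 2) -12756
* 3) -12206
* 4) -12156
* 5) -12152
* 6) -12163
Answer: 4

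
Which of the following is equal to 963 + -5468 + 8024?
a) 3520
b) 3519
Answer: b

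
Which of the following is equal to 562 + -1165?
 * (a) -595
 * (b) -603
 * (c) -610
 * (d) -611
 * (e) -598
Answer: b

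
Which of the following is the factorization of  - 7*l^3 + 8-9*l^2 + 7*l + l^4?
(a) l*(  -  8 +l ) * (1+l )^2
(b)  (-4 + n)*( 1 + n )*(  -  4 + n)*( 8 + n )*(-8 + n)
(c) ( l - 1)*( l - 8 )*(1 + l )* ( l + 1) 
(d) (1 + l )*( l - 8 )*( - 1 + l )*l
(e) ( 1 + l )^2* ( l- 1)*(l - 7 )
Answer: c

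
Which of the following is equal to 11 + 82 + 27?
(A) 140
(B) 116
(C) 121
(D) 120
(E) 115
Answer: D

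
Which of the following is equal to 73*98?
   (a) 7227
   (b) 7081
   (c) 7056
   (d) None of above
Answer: d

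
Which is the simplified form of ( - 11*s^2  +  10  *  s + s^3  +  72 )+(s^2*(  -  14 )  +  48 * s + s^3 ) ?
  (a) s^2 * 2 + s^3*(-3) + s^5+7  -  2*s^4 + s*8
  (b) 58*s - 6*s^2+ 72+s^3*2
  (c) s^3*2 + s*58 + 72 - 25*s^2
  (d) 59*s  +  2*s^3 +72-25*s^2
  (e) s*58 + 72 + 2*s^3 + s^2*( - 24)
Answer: c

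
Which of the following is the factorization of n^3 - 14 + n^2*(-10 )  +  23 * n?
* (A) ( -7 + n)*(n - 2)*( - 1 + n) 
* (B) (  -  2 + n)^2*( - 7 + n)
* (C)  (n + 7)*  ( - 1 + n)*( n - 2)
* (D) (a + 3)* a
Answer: A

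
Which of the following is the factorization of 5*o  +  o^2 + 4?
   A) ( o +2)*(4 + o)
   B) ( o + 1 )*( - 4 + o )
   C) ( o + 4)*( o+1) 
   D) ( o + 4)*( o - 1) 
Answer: C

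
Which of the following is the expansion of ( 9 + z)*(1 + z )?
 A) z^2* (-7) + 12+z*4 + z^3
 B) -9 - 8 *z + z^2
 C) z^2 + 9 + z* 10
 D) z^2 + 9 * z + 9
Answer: C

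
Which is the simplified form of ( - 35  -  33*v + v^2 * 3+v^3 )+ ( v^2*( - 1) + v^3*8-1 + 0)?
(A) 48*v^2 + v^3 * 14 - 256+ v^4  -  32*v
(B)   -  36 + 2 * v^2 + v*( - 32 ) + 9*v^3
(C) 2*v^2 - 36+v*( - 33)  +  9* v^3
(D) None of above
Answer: C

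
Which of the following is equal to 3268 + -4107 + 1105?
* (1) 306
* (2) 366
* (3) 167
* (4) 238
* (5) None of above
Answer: 5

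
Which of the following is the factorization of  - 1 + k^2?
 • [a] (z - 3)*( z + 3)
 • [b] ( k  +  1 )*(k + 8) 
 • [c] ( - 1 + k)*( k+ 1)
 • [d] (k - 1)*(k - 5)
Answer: c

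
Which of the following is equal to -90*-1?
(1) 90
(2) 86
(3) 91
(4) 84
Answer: 1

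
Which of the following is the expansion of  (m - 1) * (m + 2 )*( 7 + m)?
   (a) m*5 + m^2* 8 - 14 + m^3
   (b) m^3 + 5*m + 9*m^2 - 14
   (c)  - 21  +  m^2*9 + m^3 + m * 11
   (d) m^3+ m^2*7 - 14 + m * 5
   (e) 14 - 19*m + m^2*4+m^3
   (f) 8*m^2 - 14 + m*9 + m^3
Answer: a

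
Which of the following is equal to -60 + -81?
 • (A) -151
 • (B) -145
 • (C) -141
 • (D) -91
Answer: C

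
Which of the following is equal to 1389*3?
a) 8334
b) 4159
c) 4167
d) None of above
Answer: c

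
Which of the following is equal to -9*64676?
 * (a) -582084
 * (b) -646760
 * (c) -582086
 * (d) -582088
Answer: a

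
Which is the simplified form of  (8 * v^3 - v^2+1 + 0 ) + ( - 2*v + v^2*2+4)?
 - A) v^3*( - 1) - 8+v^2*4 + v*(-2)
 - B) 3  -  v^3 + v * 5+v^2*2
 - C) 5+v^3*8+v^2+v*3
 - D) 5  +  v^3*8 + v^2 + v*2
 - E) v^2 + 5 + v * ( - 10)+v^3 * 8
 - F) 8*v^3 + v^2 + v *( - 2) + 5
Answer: F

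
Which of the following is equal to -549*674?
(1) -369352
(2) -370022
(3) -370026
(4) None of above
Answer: 3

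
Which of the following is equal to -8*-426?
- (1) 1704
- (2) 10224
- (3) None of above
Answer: 3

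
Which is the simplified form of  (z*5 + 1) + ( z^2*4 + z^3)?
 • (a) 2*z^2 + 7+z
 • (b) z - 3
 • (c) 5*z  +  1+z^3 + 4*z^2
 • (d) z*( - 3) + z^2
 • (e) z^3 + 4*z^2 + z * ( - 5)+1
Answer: c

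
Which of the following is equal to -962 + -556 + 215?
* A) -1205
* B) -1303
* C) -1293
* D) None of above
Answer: B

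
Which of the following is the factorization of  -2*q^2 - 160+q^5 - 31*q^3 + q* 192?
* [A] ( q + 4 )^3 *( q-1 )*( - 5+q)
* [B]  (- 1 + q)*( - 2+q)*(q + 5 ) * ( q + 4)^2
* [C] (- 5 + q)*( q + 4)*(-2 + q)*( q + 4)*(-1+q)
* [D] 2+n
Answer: C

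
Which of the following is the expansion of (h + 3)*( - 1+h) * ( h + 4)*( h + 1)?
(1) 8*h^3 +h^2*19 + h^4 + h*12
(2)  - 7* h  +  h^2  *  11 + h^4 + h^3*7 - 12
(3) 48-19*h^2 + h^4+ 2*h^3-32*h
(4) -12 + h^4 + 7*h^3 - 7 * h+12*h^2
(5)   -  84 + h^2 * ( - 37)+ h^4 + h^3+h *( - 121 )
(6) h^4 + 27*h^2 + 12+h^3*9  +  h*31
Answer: 2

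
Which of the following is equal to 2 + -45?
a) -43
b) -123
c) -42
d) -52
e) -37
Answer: a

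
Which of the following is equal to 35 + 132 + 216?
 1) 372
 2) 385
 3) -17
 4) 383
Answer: 4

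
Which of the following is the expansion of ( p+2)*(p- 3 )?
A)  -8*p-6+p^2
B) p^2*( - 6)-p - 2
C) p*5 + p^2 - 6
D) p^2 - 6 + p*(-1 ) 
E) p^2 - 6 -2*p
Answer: D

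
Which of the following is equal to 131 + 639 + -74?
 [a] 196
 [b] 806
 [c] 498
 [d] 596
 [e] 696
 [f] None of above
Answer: e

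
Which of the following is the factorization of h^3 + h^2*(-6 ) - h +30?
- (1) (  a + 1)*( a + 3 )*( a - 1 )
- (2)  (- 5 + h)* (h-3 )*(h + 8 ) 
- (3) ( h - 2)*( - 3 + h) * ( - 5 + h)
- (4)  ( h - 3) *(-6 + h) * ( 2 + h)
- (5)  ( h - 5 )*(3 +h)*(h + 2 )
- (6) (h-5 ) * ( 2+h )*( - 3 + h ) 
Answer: 6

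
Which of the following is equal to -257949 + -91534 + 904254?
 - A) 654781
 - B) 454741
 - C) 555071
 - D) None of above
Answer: D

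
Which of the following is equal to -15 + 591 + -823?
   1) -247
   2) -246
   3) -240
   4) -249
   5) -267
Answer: 1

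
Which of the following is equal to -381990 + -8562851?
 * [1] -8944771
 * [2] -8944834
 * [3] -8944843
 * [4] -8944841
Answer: 4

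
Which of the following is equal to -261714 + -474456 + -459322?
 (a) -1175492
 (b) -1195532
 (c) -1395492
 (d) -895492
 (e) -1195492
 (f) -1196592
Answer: e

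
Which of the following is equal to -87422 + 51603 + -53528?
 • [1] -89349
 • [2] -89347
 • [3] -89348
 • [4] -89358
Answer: 2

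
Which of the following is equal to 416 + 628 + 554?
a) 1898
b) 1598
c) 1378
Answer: b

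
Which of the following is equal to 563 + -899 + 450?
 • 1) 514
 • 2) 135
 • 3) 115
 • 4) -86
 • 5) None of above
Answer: 5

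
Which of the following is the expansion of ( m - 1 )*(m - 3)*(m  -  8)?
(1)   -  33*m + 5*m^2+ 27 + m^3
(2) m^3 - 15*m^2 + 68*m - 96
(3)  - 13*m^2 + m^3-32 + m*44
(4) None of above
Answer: 4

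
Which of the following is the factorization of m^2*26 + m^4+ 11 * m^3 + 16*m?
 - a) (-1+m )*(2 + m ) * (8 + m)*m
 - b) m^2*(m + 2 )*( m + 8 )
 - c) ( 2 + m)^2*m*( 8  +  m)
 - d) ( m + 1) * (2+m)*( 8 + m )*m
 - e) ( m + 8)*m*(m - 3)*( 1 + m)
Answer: d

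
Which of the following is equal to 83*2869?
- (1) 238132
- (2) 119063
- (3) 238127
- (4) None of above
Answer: 3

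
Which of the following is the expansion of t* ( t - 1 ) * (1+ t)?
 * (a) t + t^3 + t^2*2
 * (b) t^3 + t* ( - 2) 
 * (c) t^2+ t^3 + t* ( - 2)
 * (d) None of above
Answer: d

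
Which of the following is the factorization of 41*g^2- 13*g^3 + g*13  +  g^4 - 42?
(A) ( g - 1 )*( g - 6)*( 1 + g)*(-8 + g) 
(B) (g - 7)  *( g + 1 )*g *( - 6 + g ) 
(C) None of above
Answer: C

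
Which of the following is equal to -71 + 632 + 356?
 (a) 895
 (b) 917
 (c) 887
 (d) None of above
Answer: b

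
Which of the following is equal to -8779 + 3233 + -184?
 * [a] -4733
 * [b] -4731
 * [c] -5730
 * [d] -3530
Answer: c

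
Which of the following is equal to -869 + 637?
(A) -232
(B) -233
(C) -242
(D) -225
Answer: A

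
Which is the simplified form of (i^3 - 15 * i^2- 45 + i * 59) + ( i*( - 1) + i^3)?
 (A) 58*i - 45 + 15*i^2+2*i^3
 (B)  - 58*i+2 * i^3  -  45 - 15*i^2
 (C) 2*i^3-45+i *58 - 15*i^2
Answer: C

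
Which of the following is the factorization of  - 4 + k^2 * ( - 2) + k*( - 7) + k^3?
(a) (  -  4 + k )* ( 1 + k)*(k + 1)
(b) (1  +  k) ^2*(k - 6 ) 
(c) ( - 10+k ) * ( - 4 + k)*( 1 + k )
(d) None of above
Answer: a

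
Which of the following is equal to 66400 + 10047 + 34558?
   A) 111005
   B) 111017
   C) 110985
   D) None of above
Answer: A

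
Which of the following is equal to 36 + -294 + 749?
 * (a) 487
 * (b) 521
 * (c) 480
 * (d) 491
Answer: d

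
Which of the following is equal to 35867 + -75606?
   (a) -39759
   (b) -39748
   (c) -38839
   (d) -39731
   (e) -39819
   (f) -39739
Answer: f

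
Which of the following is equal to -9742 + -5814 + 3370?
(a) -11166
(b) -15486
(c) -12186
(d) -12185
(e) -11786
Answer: c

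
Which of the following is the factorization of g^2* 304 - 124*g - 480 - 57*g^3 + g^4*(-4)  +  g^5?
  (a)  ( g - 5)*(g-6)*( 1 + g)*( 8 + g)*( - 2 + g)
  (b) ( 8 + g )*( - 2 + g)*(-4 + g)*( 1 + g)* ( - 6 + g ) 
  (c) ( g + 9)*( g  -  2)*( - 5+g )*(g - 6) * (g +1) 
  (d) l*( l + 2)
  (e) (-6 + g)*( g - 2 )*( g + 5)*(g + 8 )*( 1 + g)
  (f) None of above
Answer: a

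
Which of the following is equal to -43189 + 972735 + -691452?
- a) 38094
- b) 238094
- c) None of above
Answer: b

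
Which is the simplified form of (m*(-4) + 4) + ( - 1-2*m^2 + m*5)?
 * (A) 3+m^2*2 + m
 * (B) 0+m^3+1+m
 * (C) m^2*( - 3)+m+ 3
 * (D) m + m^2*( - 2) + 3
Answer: D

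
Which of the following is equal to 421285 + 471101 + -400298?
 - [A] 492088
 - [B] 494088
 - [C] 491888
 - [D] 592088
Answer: A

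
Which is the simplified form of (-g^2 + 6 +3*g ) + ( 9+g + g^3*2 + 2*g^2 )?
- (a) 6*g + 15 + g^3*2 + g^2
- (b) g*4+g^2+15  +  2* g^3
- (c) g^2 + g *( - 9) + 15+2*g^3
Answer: b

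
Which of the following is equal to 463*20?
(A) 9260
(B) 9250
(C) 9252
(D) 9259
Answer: A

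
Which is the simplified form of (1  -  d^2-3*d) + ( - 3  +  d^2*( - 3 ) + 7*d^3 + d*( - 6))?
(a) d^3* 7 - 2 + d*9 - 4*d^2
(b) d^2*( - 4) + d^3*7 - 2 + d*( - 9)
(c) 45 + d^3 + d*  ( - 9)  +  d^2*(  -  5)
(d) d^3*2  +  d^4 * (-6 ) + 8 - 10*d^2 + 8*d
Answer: b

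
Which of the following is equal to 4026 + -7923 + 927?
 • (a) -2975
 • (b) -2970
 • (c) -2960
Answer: b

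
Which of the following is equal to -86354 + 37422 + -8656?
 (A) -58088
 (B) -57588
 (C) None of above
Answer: B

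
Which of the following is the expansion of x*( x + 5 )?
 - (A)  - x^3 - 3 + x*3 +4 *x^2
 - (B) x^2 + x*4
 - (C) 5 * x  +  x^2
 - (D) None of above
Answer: C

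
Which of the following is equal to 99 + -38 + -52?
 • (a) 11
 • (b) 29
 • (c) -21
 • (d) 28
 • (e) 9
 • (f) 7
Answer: e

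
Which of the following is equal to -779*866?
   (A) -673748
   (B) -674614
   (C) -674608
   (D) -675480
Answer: B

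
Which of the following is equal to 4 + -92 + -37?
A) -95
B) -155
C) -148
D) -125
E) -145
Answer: D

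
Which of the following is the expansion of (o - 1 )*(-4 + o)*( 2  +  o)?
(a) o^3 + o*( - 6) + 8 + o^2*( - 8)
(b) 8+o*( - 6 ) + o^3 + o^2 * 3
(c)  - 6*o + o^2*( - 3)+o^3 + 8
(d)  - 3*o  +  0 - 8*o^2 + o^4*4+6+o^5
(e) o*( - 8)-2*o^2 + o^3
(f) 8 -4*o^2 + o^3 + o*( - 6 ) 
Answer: c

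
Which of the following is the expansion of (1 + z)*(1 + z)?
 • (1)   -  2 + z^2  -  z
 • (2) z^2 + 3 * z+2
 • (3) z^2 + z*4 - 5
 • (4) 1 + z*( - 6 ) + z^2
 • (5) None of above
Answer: 5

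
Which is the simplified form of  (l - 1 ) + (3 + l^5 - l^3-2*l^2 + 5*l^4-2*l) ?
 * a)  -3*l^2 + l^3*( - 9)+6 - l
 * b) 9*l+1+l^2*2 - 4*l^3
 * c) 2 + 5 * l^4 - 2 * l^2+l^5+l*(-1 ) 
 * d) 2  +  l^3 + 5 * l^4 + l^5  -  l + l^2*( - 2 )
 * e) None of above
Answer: e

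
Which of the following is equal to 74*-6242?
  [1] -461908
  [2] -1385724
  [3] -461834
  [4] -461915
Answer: 1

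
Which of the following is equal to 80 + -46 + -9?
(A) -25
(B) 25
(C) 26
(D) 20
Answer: B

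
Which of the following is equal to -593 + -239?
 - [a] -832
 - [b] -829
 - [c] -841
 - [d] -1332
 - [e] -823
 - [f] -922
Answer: a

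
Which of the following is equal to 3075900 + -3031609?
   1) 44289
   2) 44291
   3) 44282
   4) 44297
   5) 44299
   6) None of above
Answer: 2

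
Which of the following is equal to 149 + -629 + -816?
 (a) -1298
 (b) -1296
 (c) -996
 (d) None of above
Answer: b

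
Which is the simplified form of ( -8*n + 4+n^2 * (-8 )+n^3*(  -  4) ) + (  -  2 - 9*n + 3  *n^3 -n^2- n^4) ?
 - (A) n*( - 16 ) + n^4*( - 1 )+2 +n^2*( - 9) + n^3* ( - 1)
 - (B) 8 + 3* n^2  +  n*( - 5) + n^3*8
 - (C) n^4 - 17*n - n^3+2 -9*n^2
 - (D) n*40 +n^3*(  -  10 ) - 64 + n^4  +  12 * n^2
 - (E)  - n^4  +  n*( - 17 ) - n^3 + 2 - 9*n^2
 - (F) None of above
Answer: E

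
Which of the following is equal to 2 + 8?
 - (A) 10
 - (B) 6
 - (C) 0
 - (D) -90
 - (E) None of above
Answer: A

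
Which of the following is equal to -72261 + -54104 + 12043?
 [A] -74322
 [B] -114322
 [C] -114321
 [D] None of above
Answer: B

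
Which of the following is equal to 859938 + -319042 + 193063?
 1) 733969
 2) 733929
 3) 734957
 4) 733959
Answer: 4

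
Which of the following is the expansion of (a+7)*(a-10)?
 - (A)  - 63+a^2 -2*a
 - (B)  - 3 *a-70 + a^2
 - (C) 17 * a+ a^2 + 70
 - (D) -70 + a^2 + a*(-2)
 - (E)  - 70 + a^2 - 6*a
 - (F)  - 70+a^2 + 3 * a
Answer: B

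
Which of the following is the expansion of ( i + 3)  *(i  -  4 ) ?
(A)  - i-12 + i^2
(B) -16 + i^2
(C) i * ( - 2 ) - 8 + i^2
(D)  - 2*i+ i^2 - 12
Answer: A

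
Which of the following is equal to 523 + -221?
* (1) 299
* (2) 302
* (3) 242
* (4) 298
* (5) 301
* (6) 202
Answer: 2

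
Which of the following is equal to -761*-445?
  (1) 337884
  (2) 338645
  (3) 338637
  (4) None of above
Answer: 2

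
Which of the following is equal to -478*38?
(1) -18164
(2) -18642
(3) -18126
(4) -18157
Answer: 1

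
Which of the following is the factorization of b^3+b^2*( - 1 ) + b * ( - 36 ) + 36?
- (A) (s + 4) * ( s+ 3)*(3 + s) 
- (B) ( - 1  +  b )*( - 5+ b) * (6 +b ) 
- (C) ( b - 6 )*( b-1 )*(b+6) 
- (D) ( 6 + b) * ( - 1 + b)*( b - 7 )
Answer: C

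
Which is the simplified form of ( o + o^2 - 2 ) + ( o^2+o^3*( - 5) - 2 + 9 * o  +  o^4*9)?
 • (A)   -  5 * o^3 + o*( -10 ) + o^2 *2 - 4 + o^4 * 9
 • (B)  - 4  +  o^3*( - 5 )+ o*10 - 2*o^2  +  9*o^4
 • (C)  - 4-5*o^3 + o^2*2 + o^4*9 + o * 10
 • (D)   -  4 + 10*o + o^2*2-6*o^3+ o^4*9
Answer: C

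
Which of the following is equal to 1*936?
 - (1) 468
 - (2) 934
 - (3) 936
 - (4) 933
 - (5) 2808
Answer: 3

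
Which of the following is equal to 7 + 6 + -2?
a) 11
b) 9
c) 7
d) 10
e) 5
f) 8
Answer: a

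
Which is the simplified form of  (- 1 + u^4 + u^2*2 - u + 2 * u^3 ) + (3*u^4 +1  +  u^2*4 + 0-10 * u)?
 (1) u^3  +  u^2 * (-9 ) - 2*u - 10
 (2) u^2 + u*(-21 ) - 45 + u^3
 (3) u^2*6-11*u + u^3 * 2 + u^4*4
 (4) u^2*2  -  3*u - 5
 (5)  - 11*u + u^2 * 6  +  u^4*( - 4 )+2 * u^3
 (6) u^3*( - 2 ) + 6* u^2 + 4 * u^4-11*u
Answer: 3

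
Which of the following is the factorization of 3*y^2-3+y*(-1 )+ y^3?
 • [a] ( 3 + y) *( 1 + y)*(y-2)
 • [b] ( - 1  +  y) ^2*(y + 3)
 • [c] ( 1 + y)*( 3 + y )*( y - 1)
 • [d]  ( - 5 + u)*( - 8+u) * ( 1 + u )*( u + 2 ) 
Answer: c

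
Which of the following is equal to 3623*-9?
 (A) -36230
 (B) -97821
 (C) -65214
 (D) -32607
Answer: D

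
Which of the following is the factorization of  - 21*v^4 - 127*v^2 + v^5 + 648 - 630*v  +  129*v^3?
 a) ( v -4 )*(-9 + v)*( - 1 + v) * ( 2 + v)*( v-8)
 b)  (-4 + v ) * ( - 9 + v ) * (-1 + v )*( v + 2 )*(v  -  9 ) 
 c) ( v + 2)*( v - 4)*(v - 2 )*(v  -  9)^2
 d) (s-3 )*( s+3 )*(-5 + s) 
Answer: b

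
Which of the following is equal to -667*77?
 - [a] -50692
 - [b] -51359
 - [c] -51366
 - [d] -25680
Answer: b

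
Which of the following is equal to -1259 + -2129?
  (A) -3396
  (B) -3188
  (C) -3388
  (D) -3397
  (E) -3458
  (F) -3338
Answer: C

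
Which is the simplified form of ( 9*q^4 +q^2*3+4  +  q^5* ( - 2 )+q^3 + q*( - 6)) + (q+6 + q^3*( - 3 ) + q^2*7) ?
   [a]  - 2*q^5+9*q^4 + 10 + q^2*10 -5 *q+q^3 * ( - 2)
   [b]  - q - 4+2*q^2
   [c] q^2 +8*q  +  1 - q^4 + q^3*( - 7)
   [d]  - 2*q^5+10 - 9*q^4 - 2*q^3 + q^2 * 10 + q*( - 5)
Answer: a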